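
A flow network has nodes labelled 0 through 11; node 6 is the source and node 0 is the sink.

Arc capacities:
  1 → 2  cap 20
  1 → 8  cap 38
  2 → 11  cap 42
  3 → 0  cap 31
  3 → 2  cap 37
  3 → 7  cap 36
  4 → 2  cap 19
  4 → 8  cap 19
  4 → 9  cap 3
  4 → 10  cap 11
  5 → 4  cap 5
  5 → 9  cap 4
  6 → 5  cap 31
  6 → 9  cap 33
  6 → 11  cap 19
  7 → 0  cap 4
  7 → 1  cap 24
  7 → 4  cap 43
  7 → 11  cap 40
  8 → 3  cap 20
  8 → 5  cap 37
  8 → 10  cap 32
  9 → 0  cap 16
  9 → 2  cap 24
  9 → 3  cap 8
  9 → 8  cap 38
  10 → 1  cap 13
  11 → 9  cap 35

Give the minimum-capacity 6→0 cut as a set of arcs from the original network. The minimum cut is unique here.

augment #1: 6→9→0 push 16
augment #2: 6→9→3→0 push 8
augment #3: 6→9→8→3→0 push 9
augment #4: 6→5→4→8→3→0 push 5
augment #5: 6→5→9→8→3→0 push 4
augment #6: 6→11→9→8→3→0 push 2
max flow = 44; residual-reachable set from 6 gives S-side
cut edges (S→T): {(8,3), (9,0), (9,3)} total cap 44

Min-cut arcs: {(8,3), (9,0), (9,3)} (total capacity 44)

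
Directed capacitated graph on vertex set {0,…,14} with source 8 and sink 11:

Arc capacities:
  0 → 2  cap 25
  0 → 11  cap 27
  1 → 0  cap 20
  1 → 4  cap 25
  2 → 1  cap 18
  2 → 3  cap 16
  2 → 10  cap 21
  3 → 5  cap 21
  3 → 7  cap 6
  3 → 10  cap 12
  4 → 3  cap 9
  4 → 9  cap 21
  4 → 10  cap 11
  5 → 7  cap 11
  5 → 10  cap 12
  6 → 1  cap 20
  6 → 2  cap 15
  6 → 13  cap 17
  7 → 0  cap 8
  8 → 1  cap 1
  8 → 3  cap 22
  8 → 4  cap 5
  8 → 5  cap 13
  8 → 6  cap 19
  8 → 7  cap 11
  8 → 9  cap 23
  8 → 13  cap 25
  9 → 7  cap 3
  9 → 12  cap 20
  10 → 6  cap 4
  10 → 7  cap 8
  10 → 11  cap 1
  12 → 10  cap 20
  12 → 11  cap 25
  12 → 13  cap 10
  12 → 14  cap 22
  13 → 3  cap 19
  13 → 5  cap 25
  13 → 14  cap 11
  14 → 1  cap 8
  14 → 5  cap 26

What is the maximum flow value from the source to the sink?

Maximum flow value: 48

augment #1: 8→1→0→11 bottleneck 1, total now 1
augment #2: 8→3→10→11 bottleneck 1, total now 2
augment #3: 8→7→0→11 bottleneck 8, total now 10
augment #4: 8→9→12→11 bottleneck 20, total now 30
augment #5: 8→6→1→0→11 bottleneck 18, total now 48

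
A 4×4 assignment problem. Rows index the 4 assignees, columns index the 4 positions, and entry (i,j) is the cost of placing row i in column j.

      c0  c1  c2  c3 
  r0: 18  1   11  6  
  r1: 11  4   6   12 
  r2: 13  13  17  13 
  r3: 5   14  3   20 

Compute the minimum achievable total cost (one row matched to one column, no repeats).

Minimum assignment cost: 25

optimal assignment: row0→col1 (cost 1), row1→col2 (cost 6), row2→col3 (cost 13), row3→col0 (cost 5)
total = 1 + 6 + 13 + 5 = 25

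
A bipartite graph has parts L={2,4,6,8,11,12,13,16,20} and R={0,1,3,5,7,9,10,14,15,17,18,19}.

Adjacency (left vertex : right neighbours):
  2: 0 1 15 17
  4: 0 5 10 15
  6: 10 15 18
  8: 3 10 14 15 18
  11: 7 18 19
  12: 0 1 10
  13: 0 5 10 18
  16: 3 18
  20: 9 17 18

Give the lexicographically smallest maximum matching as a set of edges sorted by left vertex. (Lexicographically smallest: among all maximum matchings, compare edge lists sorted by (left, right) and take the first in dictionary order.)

Lex-smallest maximum matching: {(2,0), (4,5), (6,10), (8,14), (11,7), (12,1), (13,18), (16,3), (20,9)}

|M| = 9 (so the lex-smallest maximum matching has 9 edges)
process left vertices in ascending order; for each, take the smallest-labelled available neighbour that still permits 9 edges overall, or leave it unmatched if none does
lex-smallest matching: {2-0, 4-5, 6-10, 8-14, 11-7, 12-1, 13-18, 16-3, 20-9}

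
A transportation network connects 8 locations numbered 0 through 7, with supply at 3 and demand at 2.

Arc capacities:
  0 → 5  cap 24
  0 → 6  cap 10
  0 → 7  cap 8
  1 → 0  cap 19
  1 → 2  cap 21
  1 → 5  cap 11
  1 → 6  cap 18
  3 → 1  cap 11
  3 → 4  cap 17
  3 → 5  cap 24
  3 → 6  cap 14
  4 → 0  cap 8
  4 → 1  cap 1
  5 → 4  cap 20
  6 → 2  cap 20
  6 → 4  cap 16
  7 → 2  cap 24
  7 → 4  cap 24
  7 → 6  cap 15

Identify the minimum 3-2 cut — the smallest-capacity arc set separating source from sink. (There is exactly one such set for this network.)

Min-cut arcs: {(3,1), (3,6), (4,0), (4,1)} (total capacity 34)

augment #1: 3→1→2 push 11
augment #2: 3→6→2 push 14
augment #3: 3→4→1→2 push 1
augment #4: 3→4→0→6→2 push 6
augment #5: 3→4→0→7→2 push 2
max flow = 34; residual-reachable set from 3 gives S-side
cut edges (S→T): {(3,1), (3,6), (4,0), (4,1)} total cap 34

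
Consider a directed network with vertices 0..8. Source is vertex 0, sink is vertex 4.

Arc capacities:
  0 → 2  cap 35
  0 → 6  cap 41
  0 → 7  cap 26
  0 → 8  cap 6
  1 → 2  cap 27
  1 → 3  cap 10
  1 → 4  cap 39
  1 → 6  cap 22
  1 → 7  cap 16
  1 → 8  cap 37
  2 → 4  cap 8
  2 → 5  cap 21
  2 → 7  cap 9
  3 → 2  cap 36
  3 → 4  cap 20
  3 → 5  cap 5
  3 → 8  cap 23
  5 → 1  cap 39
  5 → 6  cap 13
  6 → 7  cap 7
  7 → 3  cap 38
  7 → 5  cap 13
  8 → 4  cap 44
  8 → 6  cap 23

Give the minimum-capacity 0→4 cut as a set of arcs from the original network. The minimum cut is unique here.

augment #1: 0→2→4 push 8
augment #2: 0→8→4 push 6
augment #3: 0→7→3→4 push 20
augment #4: 0→2→5→1→4 push 21
augment #5: 0→7→3→8→4 push 6
augment #6: 0→2→7→3→8→4 push 6
augment #7: 0→6→7→3→8→4 push 6
augment #8: 0→6→7→5→1→4 push 1
max flow = 74; residual-reachable set from 0 gives S-side
cut edges (S→T): {(0,2), (0,7), (0,8), (6,7)} total cap 74

Min-cut arcs: {(0,2), (0,7), (0,8), (6,7)} (total capacity 74)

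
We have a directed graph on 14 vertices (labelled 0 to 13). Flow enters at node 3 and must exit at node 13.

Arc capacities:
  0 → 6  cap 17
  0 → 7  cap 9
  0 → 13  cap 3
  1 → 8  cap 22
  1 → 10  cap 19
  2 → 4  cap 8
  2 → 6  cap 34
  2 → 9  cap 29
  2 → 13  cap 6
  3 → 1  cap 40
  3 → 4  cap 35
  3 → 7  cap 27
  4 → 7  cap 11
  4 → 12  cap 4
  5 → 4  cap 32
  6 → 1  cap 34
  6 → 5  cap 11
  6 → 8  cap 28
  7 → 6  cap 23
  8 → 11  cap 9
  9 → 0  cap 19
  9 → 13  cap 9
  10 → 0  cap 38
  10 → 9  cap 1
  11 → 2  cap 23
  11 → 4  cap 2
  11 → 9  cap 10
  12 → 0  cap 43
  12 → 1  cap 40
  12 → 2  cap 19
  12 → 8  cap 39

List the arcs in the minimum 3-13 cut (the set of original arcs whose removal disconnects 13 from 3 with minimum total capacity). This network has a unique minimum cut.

Min-cut arcs: {(0,13), (4,12), (8,11), (10,9)} (total capacity 17)

augment #1: 3→1→10→0→13 push 3
augment #2: 3→1→10→9→13 push 1
augment #3: 3→4→12→2→13 push 4
augment #4: 3→1→8→11→2→13 push 2
augment #5: 3→1→8→11→9→13 push 7
max flow = 17; residual-reachable set from 3 gives S-side
cut edges (S→T): {(0,13), (4,12), (8,11), (10,9)} total cap 17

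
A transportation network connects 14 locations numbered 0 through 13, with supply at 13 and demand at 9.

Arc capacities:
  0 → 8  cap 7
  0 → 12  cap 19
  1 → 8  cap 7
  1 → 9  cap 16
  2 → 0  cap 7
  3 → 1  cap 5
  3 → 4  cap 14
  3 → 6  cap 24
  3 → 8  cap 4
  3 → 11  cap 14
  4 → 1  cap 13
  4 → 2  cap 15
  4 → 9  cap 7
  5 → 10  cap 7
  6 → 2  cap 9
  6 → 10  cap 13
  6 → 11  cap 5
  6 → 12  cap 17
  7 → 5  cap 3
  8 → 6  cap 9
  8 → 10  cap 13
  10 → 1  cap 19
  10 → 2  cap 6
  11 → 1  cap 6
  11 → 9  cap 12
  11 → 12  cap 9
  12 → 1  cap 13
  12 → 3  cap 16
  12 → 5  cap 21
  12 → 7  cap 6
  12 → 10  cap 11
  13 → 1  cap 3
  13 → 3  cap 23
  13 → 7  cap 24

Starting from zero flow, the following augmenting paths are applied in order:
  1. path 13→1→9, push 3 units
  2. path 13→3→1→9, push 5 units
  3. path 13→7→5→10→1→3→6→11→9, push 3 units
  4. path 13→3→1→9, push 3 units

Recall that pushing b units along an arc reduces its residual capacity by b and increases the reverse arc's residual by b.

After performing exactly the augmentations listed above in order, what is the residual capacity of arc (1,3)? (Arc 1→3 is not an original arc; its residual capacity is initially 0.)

Residual capacity of (1,3): 5

after path 1 (13→1→9, push 3): res(1,3)=0
after path 2 (13→3→1→9, push 5): res(1,3)=5
after path 3 (13→7→5→10→1→3→6→11→9, push 3): res(1,3)=2
after path 4 (13→3→1→9, push 3): res(1,3)=5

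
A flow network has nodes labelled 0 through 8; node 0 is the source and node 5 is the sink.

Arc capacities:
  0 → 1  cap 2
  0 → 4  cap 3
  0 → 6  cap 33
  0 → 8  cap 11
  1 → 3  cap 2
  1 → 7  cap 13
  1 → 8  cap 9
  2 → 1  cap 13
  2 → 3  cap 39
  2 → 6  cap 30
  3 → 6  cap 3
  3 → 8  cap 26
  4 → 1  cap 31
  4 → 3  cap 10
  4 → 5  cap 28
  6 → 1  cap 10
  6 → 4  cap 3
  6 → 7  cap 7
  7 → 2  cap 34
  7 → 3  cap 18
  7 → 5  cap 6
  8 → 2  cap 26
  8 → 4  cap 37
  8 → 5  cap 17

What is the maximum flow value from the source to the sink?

Maximum flow value: 36

augment #1: 0→4→5 bottleneck 3, total now 3
augment #2: 0→8→5 bottleneck 11, total now 14
augment #3: 0→1→7→5 bottleneck 2, total now 16
augment #4: 0→6→4→5 bottleneck 3, total now 19
augment #5: 0→6→7→5 bottleneck 4, total now 23
augment #6: 0→6→1→8→5 bottleneck 6, total now 29
augment #7: 0→6→1→8→4→5 bottleneck 3, total now 32
augment #8: 0→6→1→3→8→4→5 bottleneck 1, total now 33
augment #9: 0→6→7→3→8→4→5 bottleneck 3, total now 36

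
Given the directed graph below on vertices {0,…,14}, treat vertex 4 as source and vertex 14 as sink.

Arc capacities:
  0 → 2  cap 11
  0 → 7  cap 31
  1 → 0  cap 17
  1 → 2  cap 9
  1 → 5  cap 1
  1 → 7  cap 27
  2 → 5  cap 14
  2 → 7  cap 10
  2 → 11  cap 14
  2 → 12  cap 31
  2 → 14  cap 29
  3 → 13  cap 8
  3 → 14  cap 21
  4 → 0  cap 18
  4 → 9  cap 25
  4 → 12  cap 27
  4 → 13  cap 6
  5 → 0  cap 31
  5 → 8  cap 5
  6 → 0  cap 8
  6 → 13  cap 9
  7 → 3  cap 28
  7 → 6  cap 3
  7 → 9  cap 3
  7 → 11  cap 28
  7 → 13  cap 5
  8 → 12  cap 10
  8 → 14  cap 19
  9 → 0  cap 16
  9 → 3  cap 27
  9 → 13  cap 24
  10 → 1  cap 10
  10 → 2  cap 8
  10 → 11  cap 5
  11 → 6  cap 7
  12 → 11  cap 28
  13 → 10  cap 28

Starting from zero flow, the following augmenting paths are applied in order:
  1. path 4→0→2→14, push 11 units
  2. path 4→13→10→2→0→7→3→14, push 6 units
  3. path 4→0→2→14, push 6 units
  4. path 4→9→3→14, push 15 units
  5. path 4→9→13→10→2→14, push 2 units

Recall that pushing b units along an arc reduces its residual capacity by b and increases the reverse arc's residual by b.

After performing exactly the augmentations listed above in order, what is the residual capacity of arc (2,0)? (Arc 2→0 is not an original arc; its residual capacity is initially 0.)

after path 1 (4→0→2→14, push 11): res(2,0)=11
after path 2 (4→13→10→2→0→7→3→14, push 6): res(2,0)=5
after path 3 (4→0→2→14, push 6): res(2,0)=11
after path 4 (4→9→3→14, push 15): res(2,0)=11
after path 5 (4→9→13→10→2→14, push 2): res(2,0)=11

Residual capacity of (2,0): 11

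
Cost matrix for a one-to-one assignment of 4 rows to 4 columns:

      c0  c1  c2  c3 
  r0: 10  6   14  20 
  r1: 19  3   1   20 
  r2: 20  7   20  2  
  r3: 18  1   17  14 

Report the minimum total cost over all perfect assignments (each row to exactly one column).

Minimum assignment cost: 14

optimal assignment: row0→col0 (cost 10), row1→col2 (cost 1), row2→col3 (cost 2), row3→col1 (cost 1)
total = 10 + 1 + 2 + 1 = 14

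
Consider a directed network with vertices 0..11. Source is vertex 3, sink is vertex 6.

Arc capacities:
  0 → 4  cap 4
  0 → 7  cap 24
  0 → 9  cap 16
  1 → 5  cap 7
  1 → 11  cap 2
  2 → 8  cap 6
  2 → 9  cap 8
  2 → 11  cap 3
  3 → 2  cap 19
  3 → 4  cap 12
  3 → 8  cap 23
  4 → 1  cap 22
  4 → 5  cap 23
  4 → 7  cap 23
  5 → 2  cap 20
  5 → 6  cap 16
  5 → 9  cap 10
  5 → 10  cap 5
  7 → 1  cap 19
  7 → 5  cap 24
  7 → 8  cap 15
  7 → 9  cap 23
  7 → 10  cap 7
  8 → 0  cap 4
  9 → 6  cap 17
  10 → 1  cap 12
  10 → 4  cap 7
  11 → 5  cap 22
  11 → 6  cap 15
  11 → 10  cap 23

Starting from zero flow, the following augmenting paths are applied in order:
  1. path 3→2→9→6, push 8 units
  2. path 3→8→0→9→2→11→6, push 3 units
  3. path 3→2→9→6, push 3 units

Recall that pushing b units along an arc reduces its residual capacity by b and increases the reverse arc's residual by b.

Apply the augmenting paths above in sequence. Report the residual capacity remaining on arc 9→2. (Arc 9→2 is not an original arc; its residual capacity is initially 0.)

after path 1 (3→2→9→6, push 8): res(9,2)=8
after path 2 (3→8→0→9→2→11→6, push 3): res(9,2)=5
after path 3 (3→2→9→6, push 3): res(9,2)=8

Residual capacity of (9,2): 8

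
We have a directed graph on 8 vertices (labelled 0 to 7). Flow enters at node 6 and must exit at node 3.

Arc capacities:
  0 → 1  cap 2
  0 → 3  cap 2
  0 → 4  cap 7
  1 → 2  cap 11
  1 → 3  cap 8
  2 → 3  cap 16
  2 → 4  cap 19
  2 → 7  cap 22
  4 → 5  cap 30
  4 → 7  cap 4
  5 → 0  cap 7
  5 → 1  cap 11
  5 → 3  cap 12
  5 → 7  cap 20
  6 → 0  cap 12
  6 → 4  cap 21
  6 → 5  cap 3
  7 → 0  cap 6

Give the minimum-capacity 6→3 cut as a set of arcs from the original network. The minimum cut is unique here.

augment #1: 6→0→3 push 2
augment #2: 6→5→3 push 3
augment #3: 6→0→1→3 push 2
augment #4: 6→4→5→3 push 9
augment #5: 6→4→5→1→3 push 6
augment #6: 6→4→5→1→2→3 push 5
max flow = 27; residual-reachable set from 6 gives S-side
cut edges (S→T): {(0,1), (0,3), (5,1), (5,3)} total cap 27

Min-cut arcs: {(0,1), (0,3), (5,1), (5,3)} (total capacity 27)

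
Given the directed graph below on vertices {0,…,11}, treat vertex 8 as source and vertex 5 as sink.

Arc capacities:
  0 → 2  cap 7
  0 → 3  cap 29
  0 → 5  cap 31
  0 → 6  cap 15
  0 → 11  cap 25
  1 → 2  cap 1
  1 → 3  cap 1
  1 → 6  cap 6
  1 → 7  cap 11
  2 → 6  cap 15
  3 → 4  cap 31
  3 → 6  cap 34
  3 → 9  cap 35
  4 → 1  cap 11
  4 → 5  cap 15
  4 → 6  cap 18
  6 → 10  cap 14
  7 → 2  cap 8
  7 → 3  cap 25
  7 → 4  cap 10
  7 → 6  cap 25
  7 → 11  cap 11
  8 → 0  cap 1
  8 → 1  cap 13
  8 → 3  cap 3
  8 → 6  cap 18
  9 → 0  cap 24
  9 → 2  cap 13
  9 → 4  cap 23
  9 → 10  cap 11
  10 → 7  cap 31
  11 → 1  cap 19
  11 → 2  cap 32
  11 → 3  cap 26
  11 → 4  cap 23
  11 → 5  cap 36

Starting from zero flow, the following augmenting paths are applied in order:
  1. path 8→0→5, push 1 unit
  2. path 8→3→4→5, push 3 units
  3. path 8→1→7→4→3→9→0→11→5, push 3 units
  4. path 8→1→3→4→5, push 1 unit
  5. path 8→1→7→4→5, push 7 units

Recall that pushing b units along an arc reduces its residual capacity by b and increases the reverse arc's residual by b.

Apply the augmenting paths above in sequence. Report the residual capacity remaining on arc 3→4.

after path 1 (8→0→5, push 1): res(3,4)=31
after path 2 (8→3→4→5, push 3): res(3,4)=28
after path 3 (8→1→7→4→3→9→0→11→5, push 3): res(3,4)=31
after path 4 (8→1→3→4→5, push 1): res(3,4)=30
after path 5 (8→1→7→4→5, push 7): res(3,4)=30

Residual capacity of (3,4): 30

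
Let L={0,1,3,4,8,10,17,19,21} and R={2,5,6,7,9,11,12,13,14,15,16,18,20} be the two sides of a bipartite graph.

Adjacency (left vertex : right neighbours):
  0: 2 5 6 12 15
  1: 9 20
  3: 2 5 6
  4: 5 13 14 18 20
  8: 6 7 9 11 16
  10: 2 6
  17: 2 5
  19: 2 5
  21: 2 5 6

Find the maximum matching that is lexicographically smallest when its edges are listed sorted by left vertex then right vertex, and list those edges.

Lex-smallest maximum matching: {(0,12), (1,9), (3,2), (4,13), (8,7), (10,6), (17,5)}

|M| = 7 (so the lex-smallest maximum matching has 7 edges)
process left vertices in ascending order; for each, take the smallest-labelled available neighbour that still permits 7 edges overall, or leave it unmatched if none does
lex-smallest matching: {0-12, 1-9, 3-2, 4-13, 8-7, 10-6, 17-5}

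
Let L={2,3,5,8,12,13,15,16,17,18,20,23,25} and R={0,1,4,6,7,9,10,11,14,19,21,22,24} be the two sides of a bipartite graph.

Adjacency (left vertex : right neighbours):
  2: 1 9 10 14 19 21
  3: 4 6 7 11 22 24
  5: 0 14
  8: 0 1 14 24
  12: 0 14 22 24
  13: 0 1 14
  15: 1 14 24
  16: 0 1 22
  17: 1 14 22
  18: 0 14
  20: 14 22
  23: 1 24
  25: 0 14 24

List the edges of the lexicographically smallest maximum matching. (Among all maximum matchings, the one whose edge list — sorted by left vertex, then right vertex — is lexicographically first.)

Lex-smallest maximum matching: {(2,9), (3,4), (5,0), (8,1), (12,14), (15,24), (16,22)}

|M| = 7 (so the lex-smallest maximum matching has 7 edges)
process left vertices in ascending order; for each, take the smallest-labelled available neighbour that still permits 7 edges overall, or leave it unmatched if none does
lex-smallest matching: {2-9, 3-4, 5-0, 8-1, 12-14, 15-24, 16-22}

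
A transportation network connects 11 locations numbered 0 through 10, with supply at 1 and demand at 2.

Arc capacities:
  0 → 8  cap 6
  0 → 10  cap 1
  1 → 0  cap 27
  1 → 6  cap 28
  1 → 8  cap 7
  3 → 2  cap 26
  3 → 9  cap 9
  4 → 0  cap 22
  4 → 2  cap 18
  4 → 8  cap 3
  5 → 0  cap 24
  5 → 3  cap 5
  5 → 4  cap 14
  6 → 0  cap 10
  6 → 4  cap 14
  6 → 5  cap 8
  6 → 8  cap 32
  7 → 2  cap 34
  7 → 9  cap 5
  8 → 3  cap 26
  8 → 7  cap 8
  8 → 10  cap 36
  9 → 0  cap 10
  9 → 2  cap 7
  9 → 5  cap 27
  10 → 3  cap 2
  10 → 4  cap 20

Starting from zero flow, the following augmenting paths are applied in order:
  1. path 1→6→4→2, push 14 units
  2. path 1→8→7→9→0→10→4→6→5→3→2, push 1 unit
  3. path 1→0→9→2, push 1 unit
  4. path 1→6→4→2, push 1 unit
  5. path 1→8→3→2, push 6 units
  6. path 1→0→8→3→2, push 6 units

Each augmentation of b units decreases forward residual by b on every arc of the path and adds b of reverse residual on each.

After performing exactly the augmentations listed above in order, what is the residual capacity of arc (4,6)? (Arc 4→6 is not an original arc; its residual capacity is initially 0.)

after path 1 (1→6→4→2, push 14): res(4,6)=14
after path 2 (1→8→7→9→0→10→4→6→5→3→2, push 1): res(4,6)=13
after path 3 (1→0→9→2, push 1): res(4,6)=13
after path 4 (1→6→4→2, push 1): res(4,6)=14
after path 5 (1→8→3→2, push 6): res(4,6)=14
after path 6 (1→0→8→3→2, push 6): res(4,6)=14

Residual capacity of (4,6): 14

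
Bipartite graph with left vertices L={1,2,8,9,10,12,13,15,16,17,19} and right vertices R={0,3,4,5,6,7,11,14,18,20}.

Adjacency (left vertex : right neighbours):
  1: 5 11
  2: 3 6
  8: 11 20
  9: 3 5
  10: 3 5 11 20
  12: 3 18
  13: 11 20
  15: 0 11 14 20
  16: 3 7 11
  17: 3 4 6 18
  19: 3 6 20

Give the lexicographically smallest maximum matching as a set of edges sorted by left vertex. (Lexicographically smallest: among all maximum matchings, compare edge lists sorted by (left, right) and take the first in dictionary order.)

Lex-smallest maximum matching: {(1,5), (2,3), (8,11), (10,20), (12,18), (15,0), (16,7), (17,4), (19,6)}

|M| = 9 (so the lex-smallest maximum matching has 9 edges)
process left vertices in ascending order; for each, take the smallest-labelled available neighbour that still permits 9 edges overall, or leave it unmatched if none does
lex-smallest matching: {1-5, 2-3, 8-11, 10-20, 12-18, 15-0, 16-7, 17-4, 19-6}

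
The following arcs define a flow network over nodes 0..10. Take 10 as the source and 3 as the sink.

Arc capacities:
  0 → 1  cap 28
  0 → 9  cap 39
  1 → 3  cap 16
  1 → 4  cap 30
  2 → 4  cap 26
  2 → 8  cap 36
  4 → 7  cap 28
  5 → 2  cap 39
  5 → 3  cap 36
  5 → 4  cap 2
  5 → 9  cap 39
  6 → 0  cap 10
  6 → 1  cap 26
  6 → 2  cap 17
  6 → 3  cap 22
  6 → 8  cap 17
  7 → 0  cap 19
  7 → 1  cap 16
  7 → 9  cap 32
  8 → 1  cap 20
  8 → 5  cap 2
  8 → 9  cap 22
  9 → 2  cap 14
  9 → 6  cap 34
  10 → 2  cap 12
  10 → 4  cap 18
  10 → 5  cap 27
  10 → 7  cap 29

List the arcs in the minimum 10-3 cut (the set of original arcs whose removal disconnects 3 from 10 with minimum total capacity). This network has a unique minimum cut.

augment #1: 10→5→3 push 27
augment #2: 10→7→1→3 push 16
augment #3: 10→2→8→5→3 push 2
augment #4: 10→7→9→6→3 push 13
augment #5: 10→2→8→9→6→3 push 9
max flow = 67; residual-reachable set from 10 gives S-side
cut edges (S→T): {(1,3), (6,3), (8,5), (10,5)} total cap 67

Min-cut arcs: {(1,3), (6,3), (8,5), (10,5)} (total capacity 67)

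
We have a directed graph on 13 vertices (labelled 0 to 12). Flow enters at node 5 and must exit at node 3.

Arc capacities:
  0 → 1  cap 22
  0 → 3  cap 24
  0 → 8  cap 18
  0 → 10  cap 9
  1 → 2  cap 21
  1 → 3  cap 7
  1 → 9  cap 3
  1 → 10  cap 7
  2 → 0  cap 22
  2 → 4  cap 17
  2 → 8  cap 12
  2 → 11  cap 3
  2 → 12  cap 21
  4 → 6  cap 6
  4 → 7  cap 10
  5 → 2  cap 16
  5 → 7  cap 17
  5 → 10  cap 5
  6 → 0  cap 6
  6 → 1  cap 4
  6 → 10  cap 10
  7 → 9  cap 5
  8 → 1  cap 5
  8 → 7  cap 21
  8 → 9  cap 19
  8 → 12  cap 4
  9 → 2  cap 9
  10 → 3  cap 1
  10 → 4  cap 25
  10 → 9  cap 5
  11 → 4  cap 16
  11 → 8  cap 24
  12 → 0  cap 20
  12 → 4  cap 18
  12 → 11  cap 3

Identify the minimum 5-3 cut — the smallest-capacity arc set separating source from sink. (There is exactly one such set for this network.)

augment #1: 5→10→3 push 1
augment #2: 5→2→0→3 push 16
augment #3: 5→7→9→2→0→3 push 5
augment #4: 5→10→4→6→0→3 push 3
augment #5: 5→10→4→6→1→3 push 1
max flow = 26; residual-reachable set from 5 gives S-side
cut edges (S→T): {(5,2), (5,10), (7,9)} total cap 26

Min-cut arcs: {(5,2), (5,10), (7,9)} (total capacity 26)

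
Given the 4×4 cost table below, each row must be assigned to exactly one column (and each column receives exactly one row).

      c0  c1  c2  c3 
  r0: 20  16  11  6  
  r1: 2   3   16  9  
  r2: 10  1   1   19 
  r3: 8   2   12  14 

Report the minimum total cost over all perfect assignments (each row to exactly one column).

Minimum assignment cost: 11

optimal assignment: row0→col3 (cost 6), row1→col0 (cost 2), row2→col2 (cost 1), row3→col1 (cost 2)
total = 6 + 2 + 1 + 2 = 11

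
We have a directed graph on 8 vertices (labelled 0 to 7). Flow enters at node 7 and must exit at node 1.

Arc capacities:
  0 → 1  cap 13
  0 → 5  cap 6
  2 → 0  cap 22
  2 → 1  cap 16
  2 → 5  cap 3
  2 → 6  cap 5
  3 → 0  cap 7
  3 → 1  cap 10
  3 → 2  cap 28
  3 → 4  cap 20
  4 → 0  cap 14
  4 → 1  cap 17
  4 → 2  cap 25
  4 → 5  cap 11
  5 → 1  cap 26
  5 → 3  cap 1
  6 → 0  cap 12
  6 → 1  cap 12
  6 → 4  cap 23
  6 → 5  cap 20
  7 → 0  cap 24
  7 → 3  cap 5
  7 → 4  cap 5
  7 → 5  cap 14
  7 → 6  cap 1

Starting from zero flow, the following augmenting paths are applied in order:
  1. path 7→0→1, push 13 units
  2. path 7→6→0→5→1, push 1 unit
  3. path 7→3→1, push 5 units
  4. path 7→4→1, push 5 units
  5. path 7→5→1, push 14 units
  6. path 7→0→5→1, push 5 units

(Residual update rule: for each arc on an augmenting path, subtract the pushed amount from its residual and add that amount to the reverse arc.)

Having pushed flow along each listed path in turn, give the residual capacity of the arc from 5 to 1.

after path 1 (7→0→1, push 13): res(5,1)=26
after path 2 (7→6→0→5→1, push 1): res(5,1)=25
after path 3 (7→3→1, push 5): res(5,1)=25
after path 4 (7→4→1, push 5): res(5,1)=25
after path 5 (7→5→1, push 14): res(5,1)=11
after path 6 (7→0→5→1, push 5): res(5,1)=6

Residual capacity of (5,1): 6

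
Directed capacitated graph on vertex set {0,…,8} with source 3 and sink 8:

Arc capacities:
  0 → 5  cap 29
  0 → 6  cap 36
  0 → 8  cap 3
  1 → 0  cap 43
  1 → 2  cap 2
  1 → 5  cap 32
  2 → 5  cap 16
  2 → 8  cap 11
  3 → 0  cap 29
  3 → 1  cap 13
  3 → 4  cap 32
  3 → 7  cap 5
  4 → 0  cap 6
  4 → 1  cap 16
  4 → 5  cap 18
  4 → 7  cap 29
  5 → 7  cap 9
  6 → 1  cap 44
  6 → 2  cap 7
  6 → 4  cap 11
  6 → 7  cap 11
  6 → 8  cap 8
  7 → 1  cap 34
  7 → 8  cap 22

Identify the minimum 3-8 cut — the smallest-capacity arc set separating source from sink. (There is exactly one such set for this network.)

augment #1: 3→0→8 push 3
augment #2: 3→7→8 push 5
augment #3: 3→0→6→8 push 8
augment #4: 3→1→2→8 push 2
augment #5: 3→4→7→8 push 17
augment #6: 3→0→6→2→8 push 7
max flow = 42; residual-reachable set from 3 gives S-side
cut edges (S→T): {(0,8), (1,2), (6,2), (6,8), (7,8)} total cap 42

Min-cut arcs: {(0,8), (1,2), (6,2), (6,8), (7,8)} (total capacity 42)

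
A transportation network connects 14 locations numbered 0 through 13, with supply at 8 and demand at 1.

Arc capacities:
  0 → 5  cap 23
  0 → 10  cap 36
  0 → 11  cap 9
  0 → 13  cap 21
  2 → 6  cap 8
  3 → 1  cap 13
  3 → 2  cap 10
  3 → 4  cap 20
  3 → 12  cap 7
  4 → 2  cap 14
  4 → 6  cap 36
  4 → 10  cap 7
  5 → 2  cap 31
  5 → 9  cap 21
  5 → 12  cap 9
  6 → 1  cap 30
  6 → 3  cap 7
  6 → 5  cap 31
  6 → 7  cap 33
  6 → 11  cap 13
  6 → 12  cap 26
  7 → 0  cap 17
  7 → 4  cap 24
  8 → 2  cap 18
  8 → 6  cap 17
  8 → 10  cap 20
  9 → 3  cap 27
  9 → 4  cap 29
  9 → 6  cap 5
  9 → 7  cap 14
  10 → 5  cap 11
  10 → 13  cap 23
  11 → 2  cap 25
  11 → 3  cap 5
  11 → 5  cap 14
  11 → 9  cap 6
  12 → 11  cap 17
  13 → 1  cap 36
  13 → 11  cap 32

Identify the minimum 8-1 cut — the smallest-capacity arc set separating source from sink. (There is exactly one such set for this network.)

Min-cut arcs: {(2,6), (8,6), (8,10)} (total capacity 45)

augment #1: 8→6→1 push 17
augment #2: 8→2→6→1 push 8
augment #3: 8→10→13→1 push 20
max flow = 45; residual-reachable set from 8 gives S-side
cut edges (S→T): {(2,6), (8,6), (8,10)} total cap 45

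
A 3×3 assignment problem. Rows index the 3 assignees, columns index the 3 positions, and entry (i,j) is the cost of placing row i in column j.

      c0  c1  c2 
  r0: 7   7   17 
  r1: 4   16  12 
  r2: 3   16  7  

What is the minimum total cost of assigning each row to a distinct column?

optimal assignment: row0→col1 (cost 7), row1→col0 (cost 4), row2→col2 (cost 7)
total = 7 + 4 + 7 = 18

Minimum assignment cost: 18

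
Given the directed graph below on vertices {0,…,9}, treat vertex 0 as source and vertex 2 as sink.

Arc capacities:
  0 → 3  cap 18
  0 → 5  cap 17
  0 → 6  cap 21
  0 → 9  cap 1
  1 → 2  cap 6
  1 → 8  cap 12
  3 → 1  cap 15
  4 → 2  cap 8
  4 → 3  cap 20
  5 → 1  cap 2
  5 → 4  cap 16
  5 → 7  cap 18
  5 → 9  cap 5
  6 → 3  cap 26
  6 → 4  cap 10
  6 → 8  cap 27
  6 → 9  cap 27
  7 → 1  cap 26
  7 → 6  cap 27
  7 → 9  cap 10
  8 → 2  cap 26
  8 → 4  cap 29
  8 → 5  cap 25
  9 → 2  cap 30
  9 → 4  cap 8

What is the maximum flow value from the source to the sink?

Maximum flow value: 54

augment #1: 0→9→2 bottleneck 1, total now 1
augment #2: 0→3→1→2 bottleneck 6, total now 7
augment #3: 0→5→4→2 bottleneck 8, total now 15
augment #4: 0→5→9→2 bottleneck 5, total now 20
augment #5: 0→6→8→2 bottleneck 21, total now 41
augment #6: 0→3→1→8→2 bottleneck 5, total now 46
augment #7: 0→5→7→9→2 bottleneck 4, total now 50
augment #8: 0→3→1→8→6→9→2 bottleneck 4, total now 54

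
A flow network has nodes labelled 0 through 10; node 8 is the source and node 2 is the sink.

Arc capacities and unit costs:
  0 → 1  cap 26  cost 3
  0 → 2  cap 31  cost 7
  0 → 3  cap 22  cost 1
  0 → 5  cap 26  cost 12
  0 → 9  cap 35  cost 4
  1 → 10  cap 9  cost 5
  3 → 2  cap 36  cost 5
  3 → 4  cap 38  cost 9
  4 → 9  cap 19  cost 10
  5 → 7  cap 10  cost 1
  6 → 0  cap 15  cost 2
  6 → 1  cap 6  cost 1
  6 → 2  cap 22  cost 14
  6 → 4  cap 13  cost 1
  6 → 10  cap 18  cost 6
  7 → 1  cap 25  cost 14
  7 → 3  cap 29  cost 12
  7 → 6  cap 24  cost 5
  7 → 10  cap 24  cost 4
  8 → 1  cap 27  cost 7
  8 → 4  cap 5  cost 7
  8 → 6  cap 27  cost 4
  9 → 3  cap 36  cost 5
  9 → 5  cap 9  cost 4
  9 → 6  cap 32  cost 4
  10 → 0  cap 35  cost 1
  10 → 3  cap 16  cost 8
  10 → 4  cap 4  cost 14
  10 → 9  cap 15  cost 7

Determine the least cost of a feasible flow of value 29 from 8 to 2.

shortest-cost path #1: 8→6→0→3→2 push 15 @ unit cost 12 (adds 180)
shortest-cost path #2: 8→6→10→0→3→2 push 7 @ unit cost 17 (adds 119)
shortest-cost path #3: 8→6→2 push 5 @ unit cost 18 (adds 90)
shortest-cost path #4: 8→1→10→0→2 push 2 @ unit cost 20 (adds 40)
total cost = 429

Minimum cost for 29 units: 429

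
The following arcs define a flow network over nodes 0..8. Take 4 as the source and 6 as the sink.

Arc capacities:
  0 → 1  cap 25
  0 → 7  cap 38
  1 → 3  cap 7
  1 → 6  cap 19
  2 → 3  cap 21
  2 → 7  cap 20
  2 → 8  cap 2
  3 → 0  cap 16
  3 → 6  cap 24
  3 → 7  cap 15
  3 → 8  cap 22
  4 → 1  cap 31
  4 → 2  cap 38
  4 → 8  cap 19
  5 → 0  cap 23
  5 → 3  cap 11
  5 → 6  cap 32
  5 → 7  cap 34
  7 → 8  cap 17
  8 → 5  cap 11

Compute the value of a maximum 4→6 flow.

augment #1: 4→1→6 bottleneck 19, total now 19
augment #2: 4→1→3→6 bottleneck 7, total now 26
augment #3: 4→2→3→6 bottleneck 17, total now 43
augment #4: 4→8→5→6 bottleneck 11, total now 54

Maximum flow value: 54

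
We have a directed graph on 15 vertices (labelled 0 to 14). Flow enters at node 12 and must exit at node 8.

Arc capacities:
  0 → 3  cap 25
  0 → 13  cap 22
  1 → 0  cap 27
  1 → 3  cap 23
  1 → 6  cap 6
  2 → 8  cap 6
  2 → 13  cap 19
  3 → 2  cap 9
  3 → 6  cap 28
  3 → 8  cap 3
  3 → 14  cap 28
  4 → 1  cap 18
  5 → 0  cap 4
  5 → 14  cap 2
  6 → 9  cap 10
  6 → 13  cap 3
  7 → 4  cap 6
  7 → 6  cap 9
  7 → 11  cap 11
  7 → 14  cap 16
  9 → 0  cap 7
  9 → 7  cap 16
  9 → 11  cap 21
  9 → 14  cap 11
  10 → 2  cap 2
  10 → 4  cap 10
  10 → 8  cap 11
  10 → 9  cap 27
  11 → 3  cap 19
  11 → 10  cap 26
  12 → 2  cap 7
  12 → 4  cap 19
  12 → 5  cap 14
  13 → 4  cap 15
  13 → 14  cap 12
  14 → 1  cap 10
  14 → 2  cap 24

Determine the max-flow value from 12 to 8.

augment #1: 12→2→8 bottleneck 6, total now 6
augment #2: 12→4→1→3→8 bottleneck 3, total now 9
augment #3: 12→4→1→6→9→11→10→8 bottleneck 6, total now 15
augment #4: 12→4→1→3→6→9→11→10→8 bottleneck 4, total now 19

Maximum flow value: 19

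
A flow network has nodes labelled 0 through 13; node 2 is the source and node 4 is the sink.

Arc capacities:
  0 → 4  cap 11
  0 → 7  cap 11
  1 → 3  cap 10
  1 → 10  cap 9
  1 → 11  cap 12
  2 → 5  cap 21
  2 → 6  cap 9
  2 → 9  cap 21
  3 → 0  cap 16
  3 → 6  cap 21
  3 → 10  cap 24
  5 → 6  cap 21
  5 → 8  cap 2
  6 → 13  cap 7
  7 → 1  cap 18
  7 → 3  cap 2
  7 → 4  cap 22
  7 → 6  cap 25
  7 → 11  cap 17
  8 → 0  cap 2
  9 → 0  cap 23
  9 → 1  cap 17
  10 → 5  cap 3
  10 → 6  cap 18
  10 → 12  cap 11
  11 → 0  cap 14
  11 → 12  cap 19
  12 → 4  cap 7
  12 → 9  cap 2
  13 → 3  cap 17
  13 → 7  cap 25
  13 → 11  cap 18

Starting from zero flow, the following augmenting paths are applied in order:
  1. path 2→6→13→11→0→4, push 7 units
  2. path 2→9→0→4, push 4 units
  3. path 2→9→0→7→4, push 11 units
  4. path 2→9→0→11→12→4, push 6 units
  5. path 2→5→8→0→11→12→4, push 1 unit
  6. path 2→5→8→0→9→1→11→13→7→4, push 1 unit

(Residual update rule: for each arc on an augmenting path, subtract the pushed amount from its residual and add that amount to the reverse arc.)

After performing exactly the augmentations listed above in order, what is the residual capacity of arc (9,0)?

after path 1 (2→6→13→11→0→4, push 7): res(9,0)=23
after path 2 (2→9→0→4, push 4): res(9,0)=19
after path 3 (2→9→0→7→4, push 11): res(9,0)=8
after path 4 (2→9→0→11→12→4, push 6): res(9,0)=2
after path 5 (2→5→8→0→11→12→4, push 1): res(9,0)=2
after path 6 (2→5→8→0→9→1→11→13→7→4, push 1): res(9,0)=3

Residual capacity of (9,0): 3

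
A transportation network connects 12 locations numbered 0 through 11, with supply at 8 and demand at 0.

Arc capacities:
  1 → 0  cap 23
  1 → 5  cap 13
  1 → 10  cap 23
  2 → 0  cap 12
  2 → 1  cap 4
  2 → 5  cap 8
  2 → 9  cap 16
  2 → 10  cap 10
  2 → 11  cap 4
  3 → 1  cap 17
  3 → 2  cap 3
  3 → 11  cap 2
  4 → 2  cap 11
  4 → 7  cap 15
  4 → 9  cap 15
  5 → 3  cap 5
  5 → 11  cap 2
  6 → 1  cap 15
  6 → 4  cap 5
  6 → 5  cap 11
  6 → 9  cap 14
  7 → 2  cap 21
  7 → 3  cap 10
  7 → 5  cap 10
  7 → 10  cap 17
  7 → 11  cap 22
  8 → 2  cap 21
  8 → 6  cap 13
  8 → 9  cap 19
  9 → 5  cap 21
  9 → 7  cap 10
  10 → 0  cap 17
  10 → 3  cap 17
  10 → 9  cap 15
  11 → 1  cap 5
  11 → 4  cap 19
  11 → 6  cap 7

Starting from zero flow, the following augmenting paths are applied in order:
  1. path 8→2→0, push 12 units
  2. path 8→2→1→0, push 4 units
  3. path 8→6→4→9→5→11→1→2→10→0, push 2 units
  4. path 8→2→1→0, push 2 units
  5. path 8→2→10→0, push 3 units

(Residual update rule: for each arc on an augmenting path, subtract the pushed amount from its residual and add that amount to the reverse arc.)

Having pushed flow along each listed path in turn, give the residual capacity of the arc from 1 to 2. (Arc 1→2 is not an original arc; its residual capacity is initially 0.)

Residual capacity of (1,2): 4

after path 1 (8→2→0, push 12): res(1,2)=0
after path 2 (8→2→1→0, push 4): res(1,2)=4
after path 3 (8→6→4→9→5→11→1→2→10→0, push 2): res(1,2)=2
after path 4 (8→2→1→0, push 2): res(1,2)=4
after path 5 (8→2→10→0, push 3): res(1,2)=4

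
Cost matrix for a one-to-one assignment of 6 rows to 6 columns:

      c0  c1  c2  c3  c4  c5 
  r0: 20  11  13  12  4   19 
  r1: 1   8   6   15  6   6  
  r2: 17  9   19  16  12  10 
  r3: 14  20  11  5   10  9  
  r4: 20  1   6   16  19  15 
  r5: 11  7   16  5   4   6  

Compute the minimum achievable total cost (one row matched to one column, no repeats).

Minimum assignment cost: 31

optimal assignment: row0→col4 (cost 4), row1→col0 (cost 1), row2→col1 (cost 9), row3→col3 (cost 5), row4→col2 (cost 6), row5→col5 (cost 6)
total = 4 + 1 + 9 + 5 + 6 + 6 = 31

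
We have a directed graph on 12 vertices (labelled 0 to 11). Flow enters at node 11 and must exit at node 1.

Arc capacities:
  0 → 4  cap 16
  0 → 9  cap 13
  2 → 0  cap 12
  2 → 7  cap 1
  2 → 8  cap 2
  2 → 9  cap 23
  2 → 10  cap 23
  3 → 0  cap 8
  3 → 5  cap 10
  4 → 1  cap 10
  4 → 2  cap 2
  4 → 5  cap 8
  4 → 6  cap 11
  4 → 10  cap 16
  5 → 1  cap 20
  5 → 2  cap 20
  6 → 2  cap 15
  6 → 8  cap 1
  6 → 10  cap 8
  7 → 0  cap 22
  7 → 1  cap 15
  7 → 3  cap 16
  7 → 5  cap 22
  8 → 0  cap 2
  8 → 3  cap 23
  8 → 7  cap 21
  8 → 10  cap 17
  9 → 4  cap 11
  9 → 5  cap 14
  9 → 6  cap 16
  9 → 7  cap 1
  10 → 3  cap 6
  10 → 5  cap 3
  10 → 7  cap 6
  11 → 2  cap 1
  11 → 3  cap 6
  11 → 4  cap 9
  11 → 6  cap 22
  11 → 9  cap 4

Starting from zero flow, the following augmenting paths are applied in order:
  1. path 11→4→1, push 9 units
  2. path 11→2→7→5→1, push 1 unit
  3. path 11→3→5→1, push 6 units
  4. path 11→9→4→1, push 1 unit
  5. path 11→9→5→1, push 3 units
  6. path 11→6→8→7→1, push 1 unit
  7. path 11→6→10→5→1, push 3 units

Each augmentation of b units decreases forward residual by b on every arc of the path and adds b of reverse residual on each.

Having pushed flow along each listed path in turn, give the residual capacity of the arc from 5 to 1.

Residual capacity of (5,1): 7

after path 1 (11→4→1, push 9): res(5,1)=20
after path 2 (11→2→7→5→1, push 1): res(5,1)=19
after path 3 (11→3→5→1, push 6): res(5,1)=13
after path 4 (11→9→4→1, push 1): res(5,1)=13
after path 5 (11→9→5→1, push 3): res(5,1)=10
after path 6 (11→6→8→7→1, push 1): res(5,1)=10
after path 7 (11→6→10→5→1, push 3): res(5,1)=7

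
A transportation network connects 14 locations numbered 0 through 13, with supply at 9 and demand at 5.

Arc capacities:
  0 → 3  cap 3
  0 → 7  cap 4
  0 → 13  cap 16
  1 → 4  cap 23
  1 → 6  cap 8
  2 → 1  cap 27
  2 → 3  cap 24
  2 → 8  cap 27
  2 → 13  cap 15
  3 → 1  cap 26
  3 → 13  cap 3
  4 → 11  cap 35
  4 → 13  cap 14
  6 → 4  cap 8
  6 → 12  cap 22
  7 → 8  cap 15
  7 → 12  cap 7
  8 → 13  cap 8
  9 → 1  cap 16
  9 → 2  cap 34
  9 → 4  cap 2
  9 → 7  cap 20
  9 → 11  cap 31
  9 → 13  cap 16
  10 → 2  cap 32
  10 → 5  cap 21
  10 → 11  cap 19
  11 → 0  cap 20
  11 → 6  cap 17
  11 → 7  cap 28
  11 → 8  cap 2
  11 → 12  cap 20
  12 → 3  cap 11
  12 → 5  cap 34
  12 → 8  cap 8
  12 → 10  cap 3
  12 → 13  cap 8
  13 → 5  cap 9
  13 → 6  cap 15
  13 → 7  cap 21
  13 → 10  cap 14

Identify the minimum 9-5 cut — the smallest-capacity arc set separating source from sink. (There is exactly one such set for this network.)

Min-cut arcs: {(12,5), (12,10), (13,5), (13,10)} (total capacity 60)

augment #1: 9→13→5 push 9
augment #2: 9→7→12→5 push 7
augment #3: 9→11→12→5 push 20
augment #4: 9→13→10→5 push 7
augment #5: 9→1→6→12→5 push 7
augment #6: 9→2→13→10→5 push 7
augment #7: 9→1→6→12→10→5 push 1
augment #8: 9→11→6→12→10→5 push 2
max flow = 60; residual-reachable set from 9 gives S-side
cut edges (S→T): {(12,5), (12,10), (13,5), (13,10)} total cap 60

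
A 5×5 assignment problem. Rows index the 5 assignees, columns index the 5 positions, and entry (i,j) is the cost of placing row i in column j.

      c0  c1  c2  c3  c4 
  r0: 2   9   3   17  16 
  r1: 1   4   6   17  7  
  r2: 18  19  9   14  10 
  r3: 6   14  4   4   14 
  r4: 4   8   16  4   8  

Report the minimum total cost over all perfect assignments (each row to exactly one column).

optimal assignment: row0→col0 (cost 2), row1→col1 (cost 4), row2→col4 (cost 10), row3→col2 (cost 4), row4→col3 (cost 4)
total = 2 + 4 + 10 + 4 + 4 = 24

Minimum assignment cost: 24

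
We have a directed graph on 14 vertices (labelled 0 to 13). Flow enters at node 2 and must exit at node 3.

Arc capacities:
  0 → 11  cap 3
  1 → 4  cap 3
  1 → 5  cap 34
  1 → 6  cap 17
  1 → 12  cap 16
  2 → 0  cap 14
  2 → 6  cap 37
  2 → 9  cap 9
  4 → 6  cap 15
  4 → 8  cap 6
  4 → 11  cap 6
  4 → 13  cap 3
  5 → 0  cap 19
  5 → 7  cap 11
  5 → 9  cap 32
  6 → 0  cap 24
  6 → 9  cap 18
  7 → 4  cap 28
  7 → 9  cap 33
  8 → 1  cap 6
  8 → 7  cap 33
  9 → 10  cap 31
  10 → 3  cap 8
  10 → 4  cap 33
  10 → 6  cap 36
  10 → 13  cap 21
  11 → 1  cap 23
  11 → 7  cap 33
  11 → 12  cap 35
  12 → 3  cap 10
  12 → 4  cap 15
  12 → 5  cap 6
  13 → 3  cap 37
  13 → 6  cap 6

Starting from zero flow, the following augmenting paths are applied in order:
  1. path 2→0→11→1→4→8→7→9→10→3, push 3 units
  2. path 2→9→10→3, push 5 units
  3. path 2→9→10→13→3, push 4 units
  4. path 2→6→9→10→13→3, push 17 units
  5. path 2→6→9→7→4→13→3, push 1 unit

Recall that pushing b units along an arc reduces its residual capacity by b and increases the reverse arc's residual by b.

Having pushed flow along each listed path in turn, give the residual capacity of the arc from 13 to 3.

Residual capacity of (13,3): 15

after path 1 (2→0→11→1→4→8→7→9→10→3, push 3): res(13,3)=37
after path 2 (2→9→10→3, push 5): res(13,3)=37
after path 3 (2→9→10→13→3, push 4): res(13,3)=33
after path 4 (2→6→9→10→13→3, push 17): res(13,3)=16
after path 5 (2→6→9→7→4→13→3, push 1): res(13,3)=15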